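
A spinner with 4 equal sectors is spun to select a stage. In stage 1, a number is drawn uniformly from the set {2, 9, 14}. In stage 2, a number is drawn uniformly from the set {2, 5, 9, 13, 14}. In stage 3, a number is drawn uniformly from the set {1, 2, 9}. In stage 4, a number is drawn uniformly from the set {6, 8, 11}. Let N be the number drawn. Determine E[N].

439/60

E[N | stage 1] = (2+9+14)/3 = 25/3.
E[N | stage 2] = (2+5+9+13+14)/5 = 43/5.
E[N | stage 3] = (1+2+9)/3 = 4.
E[N | stage 4] = (6+8+11)/3 = 25/3.
By the law of total expectation,
E[N] = (1/4)·(25/3) + (1/4)·(43/5) + (1/4)·(4) + (1/4)·(25/3) = 439/60.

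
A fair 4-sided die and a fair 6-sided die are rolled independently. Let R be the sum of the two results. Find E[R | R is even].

P(R is even) = 1/2.
Σ over the event: 2·1/24 + 4·1/8 + 6·1/6 + 8·1/8 + 10·1/24 = 3.
E[R | R is even] = (3) / (1/2) = 6.

6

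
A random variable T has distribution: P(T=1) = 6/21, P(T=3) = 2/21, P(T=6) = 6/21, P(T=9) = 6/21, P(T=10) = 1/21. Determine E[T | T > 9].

10

P(T > 9) = 1/21.
Σ over the event: 10·1/21 = 10/21.
E[T | T > 9] = (10/21) / (1/21) = 10.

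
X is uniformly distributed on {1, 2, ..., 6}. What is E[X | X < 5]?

5/2

Given X < 5, X is equally likely to be any of {1, 2, 3, 4}.
E[X | X < 5] = (1 + 2 + 3 + 4) / 4 = 5/2.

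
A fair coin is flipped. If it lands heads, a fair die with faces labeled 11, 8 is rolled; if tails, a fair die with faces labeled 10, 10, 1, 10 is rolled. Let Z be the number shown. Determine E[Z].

E[Z | heads] = (11+8)/2 = 19/2.
E[Z | tails] = (10+10+1+10)/4 = 31/4.
E[Z] = (1/2)·(19/2) + (1/2)·(31/4) = 69/8.

69/8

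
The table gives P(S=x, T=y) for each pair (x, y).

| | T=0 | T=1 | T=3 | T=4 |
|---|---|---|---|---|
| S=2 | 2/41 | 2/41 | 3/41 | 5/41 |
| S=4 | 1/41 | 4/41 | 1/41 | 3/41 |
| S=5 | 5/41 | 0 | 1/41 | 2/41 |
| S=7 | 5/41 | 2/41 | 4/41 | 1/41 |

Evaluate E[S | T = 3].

43/9

P(T = 3) = 9/41.
Σ S·P over the event = 2·(3/41) + 4·(1/41) + 5·(1/41) + 7·(4/41) = 43/41.
E[S | T = 3] = (43/41) / (9/41) = 43/9.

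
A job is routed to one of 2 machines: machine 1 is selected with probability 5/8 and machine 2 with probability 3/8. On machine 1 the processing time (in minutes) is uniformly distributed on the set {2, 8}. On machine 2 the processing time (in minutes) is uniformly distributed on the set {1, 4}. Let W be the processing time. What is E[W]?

65/16

E[W | machine 1] = (2+8)/2 = 5.
E[W | machine 2] = (1+4)/2 = 5/2.
E[W] = (5/8)·(5) + (3/8)·(5/2) = 65/16.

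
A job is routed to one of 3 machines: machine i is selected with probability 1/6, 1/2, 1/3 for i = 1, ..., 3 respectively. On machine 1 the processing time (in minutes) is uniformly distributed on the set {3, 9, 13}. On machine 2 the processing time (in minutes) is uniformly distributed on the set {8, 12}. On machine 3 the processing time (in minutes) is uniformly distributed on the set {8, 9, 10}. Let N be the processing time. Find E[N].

E[N | machine 1] = (3+9+13)/3 = 25/3.
E[N | machine 2] = (8+12)/2 = 10.
E[N | machine 3] = (8+9+10)/3 = 9.
E[N] = (1/6)·(25/3) + (1/2)·(10) + (1/3)·(9) = 169/18.

169/18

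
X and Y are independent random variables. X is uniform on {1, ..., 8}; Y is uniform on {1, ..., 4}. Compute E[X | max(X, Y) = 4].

22/7

Outcomes with max(X, Y) = 4: (1,4), (2,4), (3,4), (4,1), (4,2), (4,3), (4,4), each with probability 1/32.
E[X | max(X, Y) = 4] = (1 + 2 + 3 + 4 + 4 + 4 + 4) / 7 = 22/7.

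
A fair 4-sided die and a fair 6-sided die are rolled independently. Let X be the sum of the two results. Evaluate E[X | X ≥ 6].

P(X ≥ 6) = 7/12.
Σ over the event: 6·1/6 + 7·1/6 + 8·1/8 + 9·1/12 + 10·1/24 = 13/3.
E[X | X ≥ 6] = (13/3) / (7/12) = 52/7.

52/7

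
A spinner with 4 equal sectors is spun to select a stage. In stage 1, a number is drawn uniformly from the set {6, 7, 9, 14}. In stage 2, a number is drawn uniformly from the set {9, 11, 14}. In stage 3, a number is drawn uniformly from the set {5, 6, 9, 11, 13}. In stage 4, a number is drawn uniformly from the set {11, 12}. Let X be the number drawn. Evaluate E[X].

E[X | stage 1] = (6+7+9+14)/4 = 9.
E[X | stage 2] = (9+11+14)/3 = 34/3.
E[X | stage 3] = (5+6+9+11+13)/5 = 44/5.
E[X | stage 4] = (11+12)/2 = 23/2.
By the law of total expectation,
E[X] = (1/4)·(9) + (1/4)·(34/3) + (1/4)·(44/5) + (1/4)·(23/2) = 1219/120.

1219/120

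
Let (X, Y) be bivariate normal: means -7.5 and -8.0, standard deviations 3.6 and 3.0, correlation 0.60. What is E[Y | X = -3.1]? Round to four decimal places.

-5.8000

The regression of Y on X has slope ρ·σ_Y/σ_X and passes through (μ_X, μ_Y).
E[Y | X=-3.1] = -8.0 + (0.60)·(3.0/3.6)·(-3.1 − (-7.5)) = -8.0 + (0.5)·(4.4) = -5.8000.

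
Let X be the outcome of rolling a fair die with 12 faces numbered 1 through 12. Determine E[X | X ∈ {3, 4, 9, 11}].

27/4

P(X ∈ {3, 4, 9, 11}) = 1/3.
Σ over the event: 3·1/12 + 4·1/12 + 9·1/12 + 11·1/12 = 9/4.
E[X | X ∈ {3, 4, 9, 11}] = (9/4) / (1/3) = 27/4.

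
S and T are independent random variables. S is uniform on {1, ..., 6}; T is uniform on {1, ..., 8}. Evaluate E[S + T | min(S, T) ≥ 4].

11

P(min(S, T) ≥ 4) = 5/16.
Summing (S+T)·P(x,y) over outcomes with min(S, T) ≥ 4 gives 55/16.
E[S + T | min(S, T) ≥ 4] = (55/16) / (5/16) = 11.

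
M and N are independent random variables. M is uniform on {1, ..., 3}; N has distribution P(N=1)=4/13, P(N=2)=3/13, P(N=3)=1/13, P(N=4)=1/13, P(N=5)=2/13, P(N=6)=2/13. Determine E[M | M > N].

P(M > N) = 11/39.
Summing M·P(x,y) over outcomes with M > N gives 29/39.
E[M | M > N] = (29/39) / (11/39) = 29/11.

29/11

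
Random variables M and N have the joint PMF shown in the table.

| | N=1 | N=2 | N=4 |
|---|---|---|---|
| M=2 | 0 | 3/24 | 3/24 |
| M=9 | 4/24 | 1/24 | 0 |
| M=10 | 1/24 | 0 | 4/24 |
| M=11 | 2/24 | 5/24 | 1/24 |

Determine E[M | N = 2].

70/9

P(N = 2) = 3/8.
Σ M·P over the event = 2·(3/24) + 9·(1/24) + 11·(5/24) = 35/12.
E[M | N = 2] = (35/12) / (3/8) = 70/9.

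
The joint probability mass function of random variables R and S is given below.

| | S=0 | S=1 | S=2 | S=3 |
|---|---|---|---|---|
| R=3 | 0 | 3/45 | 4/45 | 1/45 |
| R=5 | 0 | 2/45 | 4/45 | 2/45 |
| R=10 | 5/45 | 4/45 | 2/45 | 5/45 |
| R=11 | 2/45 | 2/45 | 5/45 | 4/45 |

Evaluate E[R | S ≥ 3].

P(S ≥ 3) = 4/15.
Σ R·P over the event = 3·(1/45) + 5·(2/45) + 10·(5/45) + 11·(4/45) = 107/45.
E[R | S ≥ 3] = (107/45) / (4/15) = 107/12.

107/12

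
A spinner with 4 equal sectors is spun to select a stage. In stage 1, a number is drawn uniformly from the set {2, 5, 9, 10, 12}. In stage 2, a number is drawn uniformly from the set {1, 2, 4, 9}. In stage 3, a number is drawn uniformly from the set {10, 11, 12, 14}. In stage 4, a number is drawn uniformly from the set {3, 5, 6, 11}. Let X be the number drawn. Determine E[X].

37/5

E[X | stage 1] = (2+5+9+10+12)/5 = 38/5.
E[X | stage 2] = (1+2+4+9)/4 = 4.
E[X | stage 3] = (10+11+12+14)/4 = 47/4.
E[X | stage 4] = (3+5+6+11)/4 = 25/4.
E[X] = (1/4)·(38/5) + (1/4)·(4) + (1/4)·(47/4) + (1/4)·(25/4) = 37/5.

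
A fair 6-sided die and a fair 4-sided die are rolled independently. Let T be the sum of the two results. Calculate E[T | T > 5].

P(T > 5) = 7/12.
Σ over the event: 6·1/6 + 7·1/6 + 8·1/8 + 9·1/12 + 10·1/24 = 13/3.
E[T | T > 5] = (13/3) / (7/12) = 52/7.

52/7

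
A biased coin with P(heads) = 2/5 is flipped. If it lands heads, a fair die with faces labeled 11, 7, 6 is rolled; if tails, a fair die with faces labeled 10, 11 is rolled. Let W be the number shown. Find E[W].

19/2

E[W | heads] = (11+7+6)/3 = 8.
E[W | tails] = (10+11)/2 = 21/2.
E[W] = (2/5)·(8) + (3/5)·(21/2) = 19/2.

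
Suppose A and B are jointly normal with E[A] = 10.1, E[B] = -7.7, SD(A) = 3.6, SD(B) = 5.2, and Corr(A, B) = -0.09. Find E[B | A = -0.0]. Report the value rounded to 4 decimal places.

-6.3870

E[B | A=x] = μ_B + ρ(σ_B/σ_A)(x − μ_A) for jointly normal variables.
E[B | A=-0.0] = -7.7 + (-0.09)·(5.2/3.6)·(-0.0 − (10.1)) = -7.7 + (-0.13)·(-10.1) = -6.3870.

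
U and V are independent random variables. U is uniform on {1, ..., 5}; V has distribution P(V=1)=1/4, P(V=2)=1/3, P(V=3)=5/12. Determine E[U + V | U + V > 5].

P(U + V > 5) = 13/30.
Summing (U+V)·P(x,y) over outcomes with U + V > 5 gives 35/12.
E[U + V | U + V > 5] = (35/12) / (13/30) = 175/26.

175/26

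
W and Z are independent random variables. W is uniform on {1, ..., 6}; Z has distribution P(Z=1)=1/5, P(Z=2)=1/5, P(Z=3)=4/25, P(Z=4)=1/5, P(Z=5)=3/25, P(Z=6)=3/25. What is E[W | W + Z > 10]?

17/3

P(W + Z > 10) = 3/50.
Summing W·P(x,y) over outcomes with W + Z > 10 gives 17/50.
E[W | W + Z > 10] = (17/50) / (3/50) = 17/3.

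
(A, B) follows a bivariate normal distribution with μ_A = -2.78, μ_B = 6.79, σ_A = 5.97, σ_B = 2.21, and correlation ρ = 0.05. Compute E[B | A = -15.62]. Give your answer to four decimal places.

The regression of B on A has slope ρ·σ_B/σ_A and passes through (μ_A, μ_B).
E[B | A=-15.62] = 6.79 + (0.05)·(2.21/5.97)·(-15.62 − (-2.78)) = 6.79 + (0.018509)·(-12.84) = 6.5523.

6.5523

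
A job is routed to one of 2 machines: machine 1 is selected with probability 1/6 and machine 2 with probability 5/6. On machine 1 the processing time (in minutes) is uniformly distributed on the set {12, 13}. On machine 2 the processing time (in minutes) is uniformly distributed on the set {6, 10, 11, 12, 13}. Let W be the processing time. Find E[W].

E[W | machine 1] = (12+13)/2 = 25/2.
E[W | machine 2] = (6+10+11+12+13)/5 = 52/5.
E[W] = (1/6)·(25/2) + (5/6)·(52/5) = 43/4.

43/4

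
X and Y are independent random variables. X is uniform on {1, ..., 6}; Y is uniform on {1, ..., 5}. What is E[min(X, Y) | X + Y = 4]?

P(X + Y = 4) = 1/10.
Summing min(X,Y)·P(x,y) over outcomes with X + Y = 4 gives 2/15.
E[min(X, Y) | X + Y = 4] = (2/15) / (1/10) = 4/3.

4/3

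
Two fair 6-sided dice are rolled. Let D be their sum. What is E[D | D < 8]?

P(D < 8) = 7/12.
Σ over the event: 2·1/36 + 3·1/18 + 4·1/12 + 5·1/9 + 6·5/36 + 7·1/6 = 28/9.
E[D | D < 8] = (28/9) / (7/12) = 16/3.

16/3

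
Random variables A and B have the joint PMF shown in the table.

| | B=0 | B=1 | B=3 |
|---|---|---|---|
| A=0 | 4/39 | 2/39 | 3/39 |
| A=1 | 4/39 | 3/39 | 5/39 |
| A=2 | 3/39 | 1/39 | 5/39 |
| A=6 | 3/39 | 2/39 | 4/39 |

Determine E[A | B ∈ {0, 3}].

67/31

P(B ∈ {0, 3}) = 31/39.
Summing A·P(A=x,B=y) over the conditioning event gives 67/39.
E[A | B ∈ {0, 3}] = (67/39) / (31/39) = 67/31.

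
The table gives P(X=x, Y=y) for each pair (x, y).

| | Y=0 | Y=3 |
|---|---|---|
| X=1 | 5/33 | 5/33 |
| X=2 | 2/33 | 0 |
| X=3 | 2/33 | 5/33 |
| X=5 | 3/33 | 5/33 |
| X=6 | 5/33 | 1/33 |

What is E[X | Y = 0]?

60/17

P(Y = 0) = 17/33.
Σ X·P over the event = 1·(5/33) + 2·(2/33) + 3·(2/33) + 5·(3/33) + 6·(5/33) = 20/11.
E[X | Y = 0] = (20/11) / (17/33) = 60/17.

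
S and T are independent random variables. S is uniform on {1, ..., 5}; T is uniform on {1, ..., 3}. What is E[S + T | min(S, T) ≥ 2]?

P(min(S, T) ≥ 2) = 8/15.
Summing (S+T)·P(x,y) over outcomes with min(S, T) ≥ 2 gives 16/5.
E[S + T | min(S, T) ≥ 2] = (16/5) / (8/15) = 6.

6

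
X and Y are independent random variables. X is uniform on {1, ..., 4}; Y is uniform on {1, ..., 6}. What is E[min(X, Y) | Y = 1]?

1

Outcomes with Y = 1: (1,1), (2,1), (3,1), (4,1), each with probability 1/24.
E[min(X, Y) | Y = 1] = (1 + 1 + 1 + 1) / 4 = 1.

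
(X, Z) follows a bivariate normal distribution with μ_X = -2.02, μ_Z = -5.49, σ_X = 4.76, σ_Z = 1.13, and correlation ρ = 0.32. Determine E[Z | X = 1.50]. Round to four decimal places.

-5.2226

The regression of Z on X has slope ρ·σ_Z/σ_X and passes through (μ_X, μ_Z).
E[Z | X=1.50] = -5.49 + (0.32)·(1.13/4.76)·(1.50 − (-2.02)) = -5.49 + (0.075966)·(3.52) = -5.2226.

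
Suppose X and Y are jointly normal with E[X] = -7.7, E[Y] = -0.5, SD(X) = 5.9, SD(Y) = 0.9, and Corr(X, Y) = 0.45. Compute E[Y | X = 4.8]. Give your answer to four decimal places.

The regression of Y on X has slope ρ·σ_Y/σ_X and passes through (μ_X, μ_Y).
E[Y | X=4.8] = -0.5 + (0.45)·(0.9/5.9)·(4.8 − (-7.7)) = -0.5 + (0.068644)·(12.5) = 0.3581.

0.3581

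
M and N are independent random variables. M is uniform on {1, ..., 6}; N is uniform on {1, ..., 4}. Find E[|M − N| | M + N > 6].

Outcomes with M + N > 6: (3,4), (4,3), (4,4), (5,2), (5,3), (5,4), (6,1), (6,2), (6,3), (6,4), each with probability 1/24.
E[|M − N| | M + N > 6] = (1 + 1 + 0 + 3 + 2 + 1 + 5 + 4 + 3 + 2) / 10 = 11/5.

11/5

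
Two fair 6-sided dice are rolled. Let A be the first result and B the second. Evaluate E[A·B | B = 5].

Outcomes with B = 5: (1,5), (2,5), (3,5), (4,5), (5,5), (6,5), each with probability 1/36.
E[A·B | B = 5] = (5 + 10 + 15 + 20 + 25 + 30) / 6 = 35/2.

35/2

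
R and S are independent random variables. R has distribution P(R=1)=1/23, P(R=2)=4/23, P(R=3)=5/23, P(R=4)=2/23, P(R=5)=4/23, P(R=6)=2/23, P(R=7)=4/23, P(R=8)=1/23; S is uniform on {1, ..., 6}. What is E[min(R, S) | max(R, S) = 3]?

39/20

P(max(R, S) = 3) = 10/69.
Summing min(R,S)·P(x,y) over outcomes with max(R, S) = 3 gives 13/46.
E[min(R, S) | max(R, S) = 3] = (13/46) / (10/69) = 39/20.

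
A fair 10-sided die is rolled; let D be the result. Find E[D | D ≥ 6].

Given D ≥ 6, D is equally likely to be any of {6, 7, 8, 9, 10}.
E[D | D ≥ 6] = (6 + 7 + 8 + 9 + 10) / 5 = 8.

8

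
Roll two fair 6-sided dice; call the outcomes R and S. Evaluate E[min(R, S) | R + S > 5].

3

P(R + S > 5) = 13/18.
Summing min(R,S)·P(x,y) over outcomes with R + S > 5 gives 13/6.
E[min(R, S) | R + S > 5] = (13/6) / (13/18) = 3.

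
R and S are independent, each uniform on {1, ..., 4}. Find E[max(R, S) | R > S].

10/3

Outcomes with R > S: (2,1), (3,1), (3,2), (4,1), (4,2), (4,3), each with probability 1/16.
E[max(R, S) | R > S] = (2 + 3 + 3 + 4 + 4 + 4) / 6 = 10/3.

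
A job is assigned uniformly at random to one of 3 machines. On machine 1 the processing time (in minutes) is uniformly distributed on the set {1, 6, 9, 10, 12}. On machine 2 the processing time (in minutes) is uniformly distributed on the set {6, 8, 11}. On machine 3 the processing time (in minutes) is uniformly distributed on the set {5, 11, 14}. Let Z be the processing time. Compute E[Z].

389/45

E[Z | machine 1] = (1+6+9+10+12)/5 = 38/5.
E[Z | machine 2] = (6+8+11)/3 = 25/3.
E[Z | machine 3] = (5+11+14)/3 = 10.
By the law of total expectation,
E[Z] = (1/3)·(38/5) + (1/3)·(25/3) + (1/3)·(10) = 389/45.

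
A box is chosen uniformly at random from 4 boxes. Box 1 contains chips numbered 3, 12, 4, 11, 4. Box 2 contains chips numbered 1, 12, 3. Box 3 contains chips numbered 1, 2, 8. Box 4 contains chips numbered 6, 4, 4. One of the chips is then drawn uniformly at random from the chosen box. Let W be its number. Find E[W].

307/60

E[W | box 1] = (3+12+4+11+4)/5 = 34/5.
E[W | box 2] = (1+12+3)/3 = 16/3.
E[W | box 3] = (1+2+8)/3 = 11/3.
E[W | box 4] = (6+4+4)/3 = 14/3.
E[W] = (1/4)·(34/5) + (1/4)·(16/3) + (1/4)·(11/3) + (1/4)·(14/3) = 307/60.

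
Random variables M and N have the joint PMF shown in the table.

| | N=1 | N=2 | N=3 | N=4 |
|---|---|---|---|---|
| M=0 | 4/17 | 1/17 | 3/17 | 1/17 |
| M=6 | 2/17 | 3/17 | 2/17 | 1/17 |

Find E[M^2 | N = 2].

P(N = 2) = 4/17.
Σ M^2·P over the event = 0·(1/17) + 36·(3/17) = 108/17.
E[M^2 | N = 2] = (108/17) / (4/17) = 27.

27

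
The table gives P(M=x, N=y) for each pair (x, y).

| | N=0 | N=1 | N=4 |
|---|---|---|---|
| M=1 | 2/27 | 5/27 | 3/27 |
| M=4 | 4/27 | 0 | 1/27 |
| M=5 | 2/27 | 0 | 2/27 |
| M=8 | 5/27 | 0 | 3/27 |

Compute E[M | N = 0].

68/13

P(N = 0) = 13/27.
Σ M·P over the event = 1·(2/27) + 4·(4/27) + 5·(2/27) + 8·(5/27) = 68/27.
E[M | N = 0] = (68/27) / (13/27) = 68/13.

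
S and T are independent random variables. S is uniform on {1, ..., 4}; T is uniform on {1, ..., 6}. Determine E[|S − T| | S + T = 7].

5/2

P(S + T = 7) = 1/6.
Summing |S−T|·P(x,y) over outcomes with S + T = 7 gives 5/12.
E[|S − T| | S + T = 7] = (5/12) / (1/6) = 5/2.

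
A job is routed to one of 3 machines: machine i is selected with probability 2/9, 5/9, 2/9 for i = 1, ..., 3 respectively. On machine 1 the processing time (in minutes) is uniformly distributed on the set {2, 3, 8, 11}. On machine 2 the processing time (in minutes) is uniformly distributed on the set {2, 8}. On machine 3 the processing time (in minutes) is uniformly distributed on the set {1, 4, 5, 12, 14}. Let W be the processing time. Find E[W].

E[W | machine 1] = (2+3+8+11)/4 = 6.
E[W | machine 2] = (2+8)/2 = 5.
E[W | machine 3] = (1+4+5+12+14)/5 = 36/5.
E[W] = (2/9)·(6) + (5/9)·(5) + (2/9)·(36/5) = 257/45.

257/45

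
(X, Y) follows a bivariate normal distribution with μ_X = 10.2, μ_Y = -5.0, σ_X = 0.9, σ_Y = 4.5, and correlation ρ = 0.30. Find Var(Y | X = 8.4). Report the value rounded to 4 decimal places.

For a bivariate normal, Var(Y | X=x) = σ_Y²(1 − ρ²).
Var(Y | X=8.4) = (4.5)²·(1 − (0.30)²) = 20.25·0.91 = 18.4275.

18.4275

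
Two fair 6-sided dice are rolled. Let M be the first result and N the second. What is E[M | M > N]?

14/3

P(M > N) = 5/12.
Summing M·P(x,y) over outcomes with M > N gives 35/18.
E[M | M > N] = (35/18) / (5/12) = 14/3.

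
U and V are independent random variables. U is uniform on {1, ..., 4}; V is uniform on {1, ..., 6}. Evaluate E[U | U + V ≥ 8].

10/3

P(U + V ≥ 8) = 1/4.
Summing U·P(x,y) over outcomes with U + V ≥ 8 gives 5/6.
E[U | U + V ≥ 8] = (5/6) / (1/4) = 10/3.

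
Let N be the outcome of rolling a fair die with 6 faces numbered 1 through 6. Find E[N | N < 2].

1

Given N < 2, N is equally likely to be any of {1}.
E[N | N < 2] = (1) / 1 = 1.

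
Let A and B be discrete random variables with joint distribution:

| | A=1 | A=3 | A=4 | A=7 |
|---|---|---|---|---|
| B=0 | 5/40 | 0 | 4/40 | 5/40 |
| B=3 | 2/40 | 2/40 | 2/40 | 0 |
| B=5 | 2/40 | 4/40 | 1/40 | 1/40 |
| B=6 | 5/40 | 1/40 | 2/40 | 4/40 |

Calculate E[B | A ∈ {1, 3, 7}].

107/31

P(A ∈ {1, 3, 7}) = 31/40.
Summing B·P(A=x,B=y) over the conditioning event gives 107/40.
E[B | A ∈ {1, 3, 7}] = (107/40) / (31/40) = 107/31.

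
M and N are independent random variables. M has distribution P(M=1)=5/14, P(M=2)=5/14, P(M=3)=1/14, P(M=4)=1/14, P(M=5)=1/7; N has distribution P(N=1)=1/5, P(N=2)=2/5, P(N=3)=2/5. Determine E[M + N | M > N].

P(M > N) = 23/70.
Summing (M+N)·P(x,y) over outcomes with M > N gives 66/35.
E[M + N | M > N] = (66/35) / (23/70) = 132/23.

132/23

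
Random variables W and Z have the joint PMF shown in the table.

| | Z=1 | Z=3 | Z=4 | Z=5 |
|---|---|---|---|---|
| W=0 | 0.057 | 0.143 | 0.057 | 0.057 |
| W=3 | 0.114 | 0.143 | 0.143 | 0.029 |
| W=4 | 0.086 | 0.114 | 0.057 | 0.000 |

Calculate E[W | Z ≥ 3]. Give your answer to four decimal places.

P(Z ≥ 3) = 0.743.
Σ W·P over the event = 0·(0.143) + 0·(0.057) + 0·(0.057) + 3·(0.143) + 3·(0.143) + 3·(0.029) + 4·(0.114) + 4·(0.057) = 1.629.
E[W | Z ≥ 3] = (1.629) / (0.743) = 2.1925.

2.1925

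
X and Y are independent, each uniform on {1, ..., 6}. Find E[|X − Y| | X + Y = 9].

2

Outcomes with X + Y = 9: (3,6), (4,5), (5,4), (6,3), each with probability 1/36.
E[|X − Y| | X + Y = 9] = (3 + 1 + 1 + 3) / 4 = 2.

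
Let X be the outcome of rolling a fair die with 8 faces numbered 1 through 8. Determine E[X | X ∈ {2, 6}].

P(X ∈ {2, 6}) = 1/4.
Σ over the event: 2·1/8 + 6·1/8 = 1.
E[X | X ∈ {2, 6}] = (1) / (1/4) = 4.

4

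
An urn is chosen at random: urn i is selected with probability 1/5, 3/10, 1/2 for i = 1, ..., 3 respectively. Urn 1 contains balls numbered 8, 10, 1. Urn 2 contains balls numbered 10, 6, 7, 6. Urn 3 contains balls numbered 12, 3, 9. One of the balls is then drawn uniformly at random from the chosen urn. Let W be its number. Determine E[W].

E[W | urn 1] = (8+10+1)/3 = 19/3.
E[W | urn 2] = (10+6+7+6)/4 = 29/4.
E[W | urn 3] = (12+3+9)/3 = 8.
E[W] = (1/5)·(19/3) + (3/10)·(29/4) + (1/2)·(8) = 893/120.

893/120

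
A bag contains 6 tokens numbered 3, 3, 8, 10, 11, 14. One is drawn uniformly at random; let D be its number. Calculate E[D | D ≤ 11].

P(D ≤ 11) = 5/6.
Σ over the event: 3·1/3 + 8·1/6 + 10·1/6 + 11·1/6 = 35/6.
E[D | D ≤ 11] = (35/6) / (5/6) = 7.

7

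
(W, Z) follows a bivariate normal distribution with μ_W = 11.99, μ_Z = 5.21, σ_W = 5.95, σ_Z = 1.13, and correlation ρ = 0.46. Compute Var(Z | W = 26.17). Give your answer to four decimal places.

The conditional variance in a bivariate normal is σ_Z²(1 − ρ²), independent of x.
Var(Z | W=26.17) = (1.13)²·(1 − (0.46)²) = 1.2769·0.7884 = 1.0067.

1.0067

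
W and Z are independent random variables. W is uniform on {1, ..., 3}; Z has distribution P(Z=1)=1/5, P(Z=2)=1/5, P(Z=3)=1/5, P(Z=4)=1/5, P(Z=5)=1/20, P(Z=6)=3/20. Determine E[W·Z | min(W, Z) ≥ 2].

P(min(W, Z) ≥ 2) = 8/15.
Summing WZ·P(x,y) over outcomes with min(W, Z) ≥ 2 gives 59/12.
E[W·Z | min(W, Z) ≥ 2] = (59/12) / (8/15) = 295/32.

295/32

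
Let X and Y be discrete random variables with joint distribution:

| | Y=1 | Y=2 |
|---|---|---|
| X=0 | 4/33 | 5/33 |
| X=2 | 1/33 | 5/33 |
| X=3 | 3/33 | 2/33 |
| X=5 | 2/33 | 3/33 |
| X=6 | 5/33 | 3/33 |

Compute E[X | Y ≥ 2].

49/18

P(Y ≥ 2) = 6/11.
Σ X·P over the event = 0·(5/33) + 2·(5/33) + 3·(2/33) + 5·(3/33) + 6·(3/33) = 49/33.
E[X | Y ≥ 2] = (49/33) / (6/11) = 49/18.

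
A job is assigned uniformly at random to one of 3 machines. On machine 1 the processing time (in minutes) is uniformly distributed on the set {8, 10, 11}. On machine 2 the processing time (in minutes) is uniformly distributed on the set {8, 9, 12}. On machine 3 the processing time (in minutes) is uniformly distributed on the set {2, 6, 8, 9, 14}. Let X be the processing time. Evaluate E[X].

407/45

E[X | machine 1] = (8+10+11)/3 = 29/3.
E[X | machine 2] = (8+9+12)/3 = 29/3.
E[X | machine 3] = (2+6+8+9+14)/5 = 39/5.
By the law of total expectation,
E[X] = (1/3)·(29/3) + (1/3)·(29/3) + (1/3)·(39/5) = 407/45.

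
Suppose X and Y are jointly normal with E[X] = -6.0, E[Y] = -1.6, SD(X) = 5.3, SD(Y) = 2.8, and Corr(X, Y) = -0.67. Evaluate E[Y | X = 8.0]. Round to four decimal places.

For a bivariate normal, E[Y | X=x] = μ_Y + ρ·(σ_Y/σ_X)·(x − μ_X).
E[Y | X=8.0] = -1.6 + (-0.67)·(2.8/5.3)·(8.0 − (-6.0)) = -1.6 + (-0.353962)·(14) = -6.5555.

-6.5555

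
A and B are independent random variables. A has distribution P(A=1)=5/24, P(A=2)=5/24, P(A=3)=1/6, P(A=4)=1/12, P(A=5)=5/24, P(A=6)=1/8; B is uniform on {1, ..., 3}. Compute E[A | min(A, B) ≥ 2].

P(min(A, B) ≥ 2) = 19/36.
Summing A·P(x,y) over outcomes with min(A, B) ≥ 2 gives 73/36.
E[A | min(A, B) ≥ 2] = (73/36) / (19/36) = 73/19.

73/19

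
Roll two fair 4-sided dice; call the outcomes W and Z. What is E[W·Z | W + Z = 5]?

P(W + Z = 5) = 1/4.
Summing WZ·P(x,y) over outcomes with W + Z = 5 gives 5/4.
E[W·Z | W + Z = 5] = (5/4) / (1/4) = 5.

5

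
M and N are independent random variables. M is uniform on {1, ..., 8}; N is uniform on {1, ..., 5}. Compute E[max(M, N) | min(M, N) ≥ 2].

75/14

P(min(M, N) ≥ 2) = 7/10.
Summing max(M,N)·P(x,y) over outcomes with min(M, N) ≥ 2 gives 15/4.
E[max(M, N) | min(M, N) ≥ 2] = (15/4) / (7/10) = 75/14.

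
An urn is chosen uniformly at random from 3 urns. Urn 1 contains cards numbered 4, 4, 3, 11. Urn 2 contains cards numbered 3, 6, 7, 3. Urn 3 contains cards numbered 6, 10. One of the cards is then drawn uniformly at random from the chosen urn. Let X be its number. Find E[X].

73/12

E[X | urn 1] = (4+4+3+11)/4 = 11/2.
E[X | urn 2] = (3+6+7+3)/4 = 19/4.
E[X | urn 3] = (6+10)/2 = 8.
E[X] = (1/3)·(11/2) + (1/3)·(19/4) + (1/3)·(8) = 73/12.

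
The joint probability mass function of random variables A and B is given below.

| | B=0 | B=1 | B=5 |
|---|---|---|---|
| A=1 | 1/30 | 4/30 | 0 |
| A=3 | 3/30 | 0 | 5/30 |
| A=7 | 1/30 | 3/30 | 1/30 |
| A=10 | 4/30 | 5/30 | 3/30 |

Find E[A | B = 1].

P(B = 1) = 2/5.
Σ A·P over the event = 1·(4/30) + 7·(3/30) + 10·(5/30) = 5/2.
E[A | B = 1] = (5/2) / (2/5) = 25/4.

25/4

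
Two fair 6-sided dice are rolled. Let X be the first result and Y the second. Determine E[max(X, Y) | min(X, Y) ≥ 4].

P(min(X, Y) ≥ 4) = 1/4.
Summing max(X,Y)·P(x,y) over outcomes with min(X, Y) ≥ 4 gives 49/36.
E[max(X, Y) | min(X, Y) ≥ 4] = (49/36) / (1/4) = 49/9.

49/9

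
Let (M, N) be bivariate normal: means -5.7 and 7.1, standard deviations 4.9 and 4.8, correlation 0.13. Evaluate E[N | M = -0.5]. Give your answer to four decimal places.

E[N | M=x] = μ_N + ρ(σ_N/σ_M)(x − μ_M) for jointly normal variables.
E[N | M=-0.5] = 7.1 + (0.13)·(4.8/4.9)·(-0.5 − (-5.7)) = 7.1 + (0.12735)·(5.2) = 7.7622.

7.7622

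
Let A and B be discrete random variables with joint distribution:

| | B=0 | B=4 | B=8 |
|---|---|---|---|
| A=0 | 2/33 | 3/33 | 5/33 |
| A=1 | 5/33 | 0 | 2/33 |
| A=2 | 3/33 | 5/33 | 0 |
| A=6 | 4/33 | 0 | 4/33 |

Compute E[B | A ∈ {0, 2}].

P(A ∈ {0, 2}) = 6/11.
Summing B·P(A=x,B=y) over the conditioning event gives 24/11.
E[B | A ∈ {0, 2}] = (24/11) / (6/11) = 4.

4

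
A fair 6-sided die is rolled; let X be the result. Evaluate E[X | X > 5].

6

Given X > 5, X is equally likely to be any of {6}.
E[X | X > 5] = (6) / 1 = 6.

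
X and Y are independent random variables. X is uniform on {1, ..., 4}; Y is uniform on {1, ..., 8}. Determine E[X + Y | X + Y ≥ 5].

102/13

P(X + Y ≥ 5) = 13/16.
Summing (X+Y)·P(x,y) over outcomes with X + Y ≥ 5 gives 51/8.
E[X + Y | X + Y ≥ 5] = (51/8) / (13/16) = 102/13.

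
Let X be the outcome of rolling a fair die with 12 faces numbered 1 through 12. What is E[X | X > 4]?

17/2

Given X > 4, X is equally likely to be any of {5, 6, 7, 8, 9, 10, 11, 12}.
E[X | X > 4] = (5 + 6 + 7 + 8 + 9 + 10 + 11 + 12) / 8 = 17/2.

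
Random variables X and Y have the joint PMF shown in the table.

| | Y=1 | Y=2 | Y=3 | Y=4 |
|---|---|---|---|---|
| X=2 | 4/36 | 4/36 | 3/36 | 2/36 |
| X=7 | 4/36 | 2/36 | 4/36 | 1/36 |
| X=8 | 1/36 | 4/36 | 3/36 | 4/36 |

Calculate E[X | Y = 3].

29/5

P(Y = 3) = 5/18.
Σ X·P over the event = 2·(3/36) + 7·(4/36) + 8·(3/36) = 29/18.
E[X | Y = 3] = (29/18) / (5/18) = 29/5.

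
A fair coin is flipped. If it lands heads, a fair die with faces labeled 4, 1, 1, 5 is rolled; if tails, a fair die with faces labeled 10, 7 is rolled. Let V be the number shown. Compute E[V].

E[V | heads] = (4+1+1+5)/4 = 11/4.
E[V | tails] = (10+7)/2 = 17/2.
By the law of total expectation,
E[V] = (1/2)·(11/4) + (1/2)·(17/2) = 45/8.

45/8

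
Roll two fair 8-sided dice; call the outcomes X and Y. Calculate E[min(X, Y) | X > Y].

P(X > Y) = 7/16.
Summing min(X,Y)·P(x,y) over outcomes with X > Y gives 21/16.
E[min(X, Y) | X > Y] = (21/16) / (7/16) = 3.

3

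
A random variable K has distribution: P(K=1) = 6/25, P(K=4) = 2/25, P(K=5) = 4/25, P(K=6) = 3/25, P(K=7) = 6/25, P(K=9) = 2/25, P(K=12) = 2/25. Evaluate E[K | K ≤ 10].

112/23

P(K ≤ 10) = 23/25.
Σ over the event: 1·6/25 + 4·2/25 + 5·4/25 + 6·3/25 + 7·6/25 + 9·2/25 = 112/25.
E[K | K ≤ 10] = (112/25) / (23/25) = 112/23.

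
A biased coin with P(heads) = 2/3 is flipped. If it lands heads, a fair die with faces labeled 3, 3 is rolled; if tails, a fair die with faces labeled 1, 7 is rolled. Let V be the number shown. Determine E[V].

E[V | heads] = (3+3)/2 = 3.
E[V | tails] = (1+7)/2 = 4.
By the law of total expectation,
E[V] = (2/3)·(3) + (1/3)·(4) = 10/3.

10/3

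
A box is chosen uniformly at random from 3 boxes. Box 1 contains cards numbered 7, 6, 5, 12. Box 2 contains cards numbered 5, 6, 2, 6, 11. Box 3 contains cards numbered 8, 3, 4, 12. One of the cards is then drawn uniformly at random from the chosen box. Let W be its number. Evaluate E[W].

27/4

E[W | box 1] = (7+6+5+12)/4 = 15/2.
E[W | box 2] = (5+6+2+6+11)/5 = 6.
E[W | box 3] = (8+3+4+12)/4 = 27/4.
E[W] = (1/3)·(15/2) + (1/3)·(6) + (1/3)·(27/4) = 27/4.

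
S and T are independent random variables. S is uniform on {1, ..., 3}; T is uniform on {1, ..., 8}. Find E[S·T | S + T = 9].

P(S + T = 9) = 1/8.
Summing ST·P(x,y) over outcomes with S + T = 9 gives 5/3.
E[S·T | S + T = 9] = (5/3) / (1/8) = 40/3.

40/3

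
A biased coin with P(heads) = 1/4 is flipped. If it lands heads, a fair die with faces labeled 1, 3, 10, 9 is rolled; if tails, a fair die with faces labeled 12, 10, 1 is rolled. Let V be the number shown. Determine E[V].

E[V | heads] = (1+3+10+9)/4 = 23/4.
E[V | tails] = (12+10+1)/3 = 23/3.
E[V] = (1/4)·(23/4) + (3/4)·(23/3) = 115/16.

115/16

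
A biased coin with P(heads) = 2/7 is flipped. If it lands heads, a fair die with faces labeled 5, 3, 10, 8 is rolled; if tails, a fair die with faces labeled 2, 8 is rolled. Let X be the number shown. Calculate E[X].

E[X | heads] = (5+3+10+8)/4 = 13/2.
E[X | tails] = (2+8)/2 = 5.
By the law of total expectation,
E[X] = (2/7)·(13/2) + (5/7)·(5) = 38/7.

38/7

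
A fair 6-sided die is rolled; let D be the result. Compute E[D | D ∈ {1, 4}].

P(D ∈ {1, 4}) = 1/3.
Σ over the event: 1·1/6 + 4·1/6 = 5/6.
E[D | D ∈ {1, 4}] = (5/6) / (1/3) = 5/2.

5/2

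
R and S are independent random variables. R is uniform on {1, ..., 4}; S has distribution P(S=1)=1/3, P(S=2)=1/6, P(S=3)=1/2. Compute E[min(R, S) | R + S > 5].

P(R + S > 5) = 7/24.
Summing min(R,S)·P(x,y) over outcomes with R + S > 5 gives 5/6.
E[min(R, S) | R + S > 5] = (5/6) / (7/24) = 20/7.

20/7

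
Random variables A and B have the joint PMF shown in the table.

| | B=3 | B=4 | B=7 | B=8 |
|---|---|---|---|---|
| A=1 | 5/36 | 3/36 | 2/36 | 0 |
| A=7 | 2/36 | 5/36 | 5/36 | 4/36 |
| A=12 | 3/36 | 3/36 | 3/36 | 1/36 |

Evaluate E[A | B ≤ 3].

P(B ≤ 3) = 5/18.
Σ A·P over the event = 1·(5/36) + 7·(2/36) + 12·(3/36) = 55/36.
E[A | B ≤ 3] = (55/36) / (5/18) = 11/2.

11/2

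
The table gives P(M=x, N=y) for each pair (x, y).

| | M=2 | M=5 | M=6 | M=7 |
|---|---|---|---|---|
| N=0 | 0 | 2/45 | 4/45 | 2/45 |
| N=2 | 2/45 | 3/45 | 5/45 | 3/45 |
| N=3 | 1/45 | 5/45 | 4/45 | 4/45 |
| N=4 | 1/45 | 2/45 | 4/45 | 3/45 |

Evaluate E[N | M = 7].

5/2

P(M = 7) = 4/15.
Σ N·P over the event = 0·(2/45) + 2·(3/45) + 3·(4/45) + 4·(3/45) = 2/3.
E[N | M = 7] = (2/3) / (4/15) = 5/2.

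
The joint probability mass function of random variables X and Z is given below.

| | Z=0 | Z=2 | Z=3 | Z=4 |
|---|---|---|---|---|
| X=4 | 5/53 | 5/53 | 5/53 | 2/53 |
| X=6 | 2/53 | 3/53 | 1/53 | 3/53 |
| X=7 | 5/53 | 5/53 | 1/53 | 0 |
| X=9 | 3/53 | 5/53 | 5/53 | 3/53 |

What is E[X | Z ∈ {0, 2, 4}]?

265/41

P(Z ∈ {0, 2, 4}) = 41/53.
Summing X·P(X=x,Z=y) over the conditioning event gives 5.
E[X | Z ∈ {0, 2, 4}] = (5) / (41/53) = 265/41.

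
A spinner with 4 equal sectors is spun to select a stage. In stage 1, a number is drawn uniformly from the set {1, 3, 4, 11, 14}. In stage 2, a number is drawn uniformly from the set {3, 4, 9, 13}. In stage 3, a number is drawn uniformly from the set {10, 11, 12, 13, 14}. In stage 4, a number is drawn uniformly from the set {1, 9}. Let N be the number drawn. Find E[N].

E[N | stage 1] = (1+3+4+11+14)/5 = 33/5.
E[N | stage 2] = (3+4+9+13)/4 = 29/4.
E[N | stage 3] = (10+11+12+13+14)/5 = 12.
E[N | stage 4] = (1+9)/2 = 5.
By the law of total expectation,
E[N] = (1/4)·(33/5) + (1/4)·(29/4) + (1/4)·(12) + (1/4)·(5) = 617/80.

617/80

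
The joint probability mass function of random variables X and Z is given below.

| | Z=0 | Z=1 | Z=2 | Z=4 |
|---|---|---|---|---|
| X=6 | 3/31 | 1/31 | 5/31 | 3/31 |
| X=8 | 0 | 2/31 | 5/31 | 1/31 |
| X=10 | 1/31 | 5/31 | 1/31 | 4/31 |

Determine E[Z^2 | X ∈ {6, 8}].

P(X ∈ {6, 8}) = 20/31.
Summing Z^2·P(X=x,Z=y) over the conditioning event gives 107/31.
E[Z^2 | X ∈ {6, 8}] = (107/31) / (20/31) = 107/20.

107/20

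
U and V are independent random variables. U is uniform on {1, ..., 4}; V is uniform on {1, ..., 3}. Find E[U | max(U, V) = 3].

Outcomes with max(U, V) = 3: (1,3), (2,3), (3,1), (3,2), (3,3), each with probability 1/12.
E[U | max(U, V) = 3] = (1 + 2 + 3 + 3 + 3) / 5 = 12/5.

12/5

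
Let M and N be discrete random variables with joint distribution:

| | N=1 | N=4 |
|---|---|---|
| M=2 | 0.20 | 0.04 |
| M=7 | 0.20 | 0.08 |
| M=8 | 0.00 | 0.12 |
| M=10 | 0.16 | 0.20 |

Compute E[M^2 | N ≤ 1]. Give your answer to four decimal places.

47.5000

P(N ≤ 1) = 0.56.
Σ M^2·P over the event = 4·(0.20) + 49·(0.20) + 100·(0.16) = 26.60.
E[M^2 | N ≤ 1] = (26.60) / (0.56) = 47.5000.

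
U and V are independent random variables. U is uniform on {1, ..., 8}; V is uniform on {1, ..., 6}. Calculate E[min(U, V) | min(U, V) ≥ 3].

49/12

P(min(U, V) ≥ 3) = 1/2.
Summing min(U,V)·P(x,y) over outcomes with min(U, V) ≥ 3 gives 49/24.
E[min(U, V) | min(U, V) ≥ 3] = (49/24) / (1/2) = 49/12.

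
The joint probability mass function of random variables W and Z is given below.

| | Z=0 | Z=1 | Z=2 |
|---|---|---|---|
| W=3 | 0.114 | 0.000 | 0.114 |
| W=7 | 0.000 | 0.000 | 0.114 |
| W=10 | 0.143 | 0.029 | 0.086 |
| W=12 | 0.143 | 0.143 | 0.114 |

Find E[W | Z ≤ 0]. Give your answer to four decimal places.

8.7200

P(Z ≤ 0) = 0.400.
Summing W·P(W=x,Z=y) over the conditioning event gives 3.488.
E[W | Z ≤ 0] = (3.488) / (0.400) = 8.7200.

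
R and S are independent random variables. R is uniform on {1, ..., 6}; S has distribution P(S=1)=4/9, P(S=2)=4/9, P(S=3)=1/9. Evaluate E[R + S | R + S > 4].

P(R + S > 4) = 11/18.
Summing (R+S)·P(x,y) over outcomes with R + S > 4 gives 211/54.
E[R + S | R + S > 4] = (211/54) / (11/18) = 211/33.

211/33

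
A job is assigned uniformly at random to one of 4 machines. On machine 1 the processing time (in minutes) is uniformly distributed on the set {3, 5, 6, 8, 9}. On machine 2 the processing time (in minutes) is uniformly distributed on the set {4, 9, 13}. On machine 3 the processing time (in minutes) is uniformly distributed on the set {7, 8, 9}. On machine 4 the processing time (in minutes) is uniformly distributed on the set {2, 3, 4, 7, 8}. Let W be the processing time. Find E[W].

83/12

E[W | machine 1] = (3+5+6+8+9)/5 = 31/5.
E[W | machine 2] = (4+9+13)/3 = 26/3.
E[W | machine 3] = (7+8+9)/3 = 8.
E[W | machine 4] = (2+3+4+7+8)/5 = 24/5.
E[W] = (1/4)·(31/5) + (1/4)·(26/3) + (1/4)·(8) + (1/4)·(24/5) = 83/12.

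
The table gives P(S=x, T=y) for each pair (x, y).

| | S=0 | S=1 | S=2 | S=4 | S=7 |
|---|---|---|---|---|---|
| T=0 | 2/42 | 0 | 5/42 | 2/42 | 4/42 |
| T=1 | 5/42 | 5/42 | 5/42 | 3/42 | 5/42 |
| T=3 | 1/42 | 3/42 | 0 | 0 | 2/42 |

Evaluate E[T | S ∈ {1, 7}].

25/19

P(S ∈ {1, 7}) = 19/42.
Summing T·P(S=x,T=y) over the conditioning event gives 25/42.
E[T | S ∈ {1, 7}] = (25/42) / (19/42) = 25/19.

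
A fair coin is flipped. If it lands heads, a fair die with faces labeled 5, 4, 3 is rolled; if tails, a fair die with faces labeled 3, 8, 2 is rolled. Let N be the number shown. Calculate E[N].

E[N | heads] = (5+4+3)/3 = 4.
E[N | tails] = (3+8+2)/3 = 13/3.
E[N] = (1/2)·(4) + (1/2)·(13/3) = 25/6.

25/6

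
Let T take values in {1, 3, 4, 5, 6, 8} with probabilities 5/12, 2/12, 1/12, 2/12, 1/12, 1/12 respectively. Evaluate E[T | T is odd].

7/3

P(T is odd) = 3/4.
Σ over the event: 1·5/12 + 3·1/6 + 5·1/6 = 7/4.
E[T | T is odd] = (7/4) / (3/4) = 7/3.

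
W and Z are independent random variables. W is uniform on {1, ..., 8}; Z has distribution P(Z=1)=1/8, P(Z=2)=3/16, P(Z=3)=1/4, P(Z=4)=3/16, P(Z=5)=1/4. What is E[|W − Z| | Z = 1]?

7/2

P(Z = 1) = 1/8.
Summing |W−Z|·P(x,y) over outcomes with Z = 1 gives 7/16.
E[|W − Z| | Z = 1] = (7/16) / (1/8) = 7/2.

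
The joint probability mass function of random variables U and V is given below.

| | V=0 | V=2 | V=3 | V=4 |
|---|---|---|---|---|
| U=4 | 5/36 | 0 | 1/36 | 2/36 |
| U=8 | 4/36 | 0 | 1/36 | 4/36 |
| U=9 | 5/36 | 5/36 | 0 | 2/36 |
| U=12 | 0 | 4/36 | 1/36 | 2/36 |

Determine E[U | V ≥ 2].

199/22

P(V ≥ 2) = 11/18.
Summing U·P(U=x,V=y) over the conditioning event gives 199/36.
E[U | V ≥ 2] = (199/36) / (11/18) = 199/22.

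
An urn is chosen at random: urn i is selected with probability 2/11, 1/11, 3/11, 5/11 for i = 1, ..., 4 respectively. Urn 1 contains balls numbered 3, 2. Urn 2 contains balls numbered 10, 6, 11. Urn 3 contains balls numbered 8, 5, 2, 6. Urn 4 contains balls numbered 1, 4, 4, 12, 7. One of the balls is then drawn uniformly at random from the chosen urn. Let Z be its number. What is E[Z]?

E[Z | urn 1] = (3+2)/2 = 5/2.
E[Z | urn 2] = (10+6+11)/3 = 9.
E[Z | urn 3] = (8+5+2+6)/4 = 21/4.
E[Z | urn 4] = (1+4+4+12+7)/5 = 28/5.
E[Z] = (2/11)·(5/2) + (1/11)·(9) + (3/11)·(21/4) + (5/11)·(28/5) = 21/4.

21/4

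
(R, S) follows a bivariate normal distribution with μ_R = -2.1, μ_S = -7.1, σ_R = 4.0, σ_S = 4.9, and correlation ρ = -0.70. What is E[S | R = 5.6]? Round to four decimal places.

E[S | R=x] = μ_S + ρ(σ_S/σ_R)(x − μ_R) for jointly normal variables.
E[S | R=5.6] = -7.1 + (-0.70)·(4.9/4.0)·(5.6 − (-2.1)) = -7.1 + (-0.8575)·(7.7) = -13.7028.

-13.7028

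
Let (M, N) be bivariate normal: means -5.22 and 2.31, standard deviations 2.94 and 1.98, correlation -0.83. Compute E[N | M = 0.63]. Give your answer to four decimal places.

The regression of N on M has slope ρ·σ_N/σ_M and passes through (μ_M, μ_N).
E[N | M=0.63] = 2.31 + (-0.83)·(1.98/2.94)·(0.63 − (-5.22)) = 2.31 + (-0.55898)·(5.85) = -0.9600.

-0.9600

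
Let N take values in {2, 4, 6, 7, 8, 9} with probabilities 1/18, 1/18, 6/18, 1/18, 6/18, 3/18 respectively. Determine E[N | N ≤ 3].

2

P(N ≤ 3) = 1/18.
Σ over the event: 2·1/18 = 1/9.
E[N | N ≤ 3] = (1/9) / (1/18) = 2.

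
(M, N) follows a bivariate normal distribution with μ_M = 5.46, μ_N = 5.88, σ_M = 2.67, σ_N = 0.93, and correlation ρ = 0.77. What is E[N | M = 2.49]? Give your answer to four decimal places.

For a bivariate normal, E[N | M=x] = μ_N + ρ·(σ_N/σ_M)·(x − μ_M).
E[N | M=2.49] = 5.88 + (0.77)·(0.93/2.67)·(2.49 − (5.46)) = 5.88 + (0.2682)·(-2.97) = 5.0834.

5.0834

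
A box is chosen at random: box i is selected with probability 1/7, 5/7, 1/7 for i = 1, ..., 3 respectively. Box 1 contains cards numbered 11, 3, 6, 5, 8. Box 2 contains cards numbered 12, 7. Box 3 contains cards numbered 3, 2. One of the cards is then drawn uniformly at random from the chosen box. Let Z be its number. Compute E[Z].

283/35

E[Z | box 1] = (11+3+6+5+8)/5 = 33/5.
E[Z | box 2] = (12+7)/2 = 19/2.
E[Z | box 3] = (3+2)/2 = 5/2.
E[Z] = (1/7)·(33/5) + (5/7)·(19/2) + (1/7)·(5/2) = 283/35.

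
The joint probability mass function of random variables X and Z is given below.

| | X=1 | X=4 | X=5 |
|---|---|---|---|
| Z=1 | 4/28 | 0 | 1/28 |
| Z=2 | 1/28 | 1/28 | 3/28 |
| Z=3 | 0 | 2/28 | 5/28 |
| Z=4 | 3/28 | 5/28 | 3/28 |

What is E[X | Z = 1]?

P(Z = 1) = 5/28.
Σ X·P over the event = 1·(4/28) + 5·(1/28) = 9/28.
E[X | Z = 1] = (9/28) / (5/28) = 9/5.

9/5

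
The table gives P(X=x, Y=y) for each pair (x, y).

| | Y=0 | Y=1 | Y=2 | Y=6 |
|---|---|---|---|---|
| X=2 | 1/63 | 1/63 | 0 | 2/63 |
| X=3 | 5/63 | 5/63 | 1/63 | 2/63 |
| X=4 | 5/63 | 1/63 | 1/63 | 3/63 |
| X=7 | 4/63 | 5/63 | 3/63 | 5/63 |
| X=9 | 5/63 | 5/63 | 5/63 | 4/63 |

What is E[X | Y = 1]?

101/17

P(Y = 1) = 17/63.
Σ X·P over the event = 2·(1/63) + 3·(5/63) + 4·(1/63) + 7·(5/63) + 9·(5/63) = 101/63.
E[X | Y = 1] = (101/63) / (17/63) = 101/17.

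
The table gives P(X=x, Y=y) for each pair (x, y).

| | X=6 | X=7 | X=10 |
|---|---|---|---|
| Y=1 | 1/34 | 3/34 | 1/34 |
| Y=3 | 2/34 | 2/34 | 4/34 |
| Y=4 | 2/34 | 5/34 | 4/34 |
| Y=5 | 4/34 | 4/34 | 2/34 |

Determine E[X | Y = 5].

36/5

P(Y = 5) = 5/17.
Σ X·P over the event = 6·(4/34) + 7·(4/34) + 10·(2/34) = 36/17.
E[X | Y = 5] = (36/17) / (5/17) = 36/5.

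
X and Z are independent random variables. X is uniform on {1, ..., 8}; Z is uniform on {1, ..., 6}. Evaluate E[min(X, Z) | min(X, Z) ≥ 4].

71/15

P(min(X, Z) ≥ 4) = 5/16.
Summing min(X,Z)·P(x,y) over outcomes with min(X, Z) ≥ 4 gives 71/48.
E[min(X, Z) | min(X, Z) ≥ 4] = (71/48) / (5/16) = 71/15.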